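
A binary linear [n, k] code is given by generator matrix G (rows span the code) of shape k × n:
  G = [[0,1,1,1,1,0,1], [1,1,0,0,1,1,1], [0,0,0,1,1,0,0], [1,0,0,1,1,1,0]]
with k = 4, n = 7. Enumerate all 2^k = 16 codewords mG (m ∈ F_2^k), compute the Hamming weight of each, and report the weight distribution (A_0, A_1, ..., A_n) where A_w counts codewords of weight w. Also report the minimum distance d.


Weight distribution: A_0 = 1, A_2 = 4, A_3 = 3, A_4 = 3, A_5 = 4, A_7 = 1. Minimum distance d = 2.

Enumerate all 2^4 = 16 messages m ∈ F_2^4.
For each, compute codeword c = mG in F_2^7, then tally its weight.
  m = 0000 → c = 0000000, weight = 0.
  m = 1000 → c = 0111101, weight = 5.
  m = 0100 → c = 1100111, weight = 5.
  m = 1100 → c = 1011010, weight = 4.
  m = 0010 → c = 0001100, weight = 2.
  m = 1010 → c = 0110001, weight = 3.
  m = 0110 → c = 1101011, weight = 5.
  m = 1110 → c = 1010110, weight = 4.
  m = 0001 → c = 1001110, weight = 4.
  m = 1001 → c = 1110011, weight = 5.
  m = 0101 → c = 0101001, weight = 3.
  m = 1101 → c = 0010100, weight = 2.
  m = 0011 → c = 1000010, weight = 2.
  m = 1011 → c = 1111111, weight = 7.
  m = 0111 → c = 0100101, weight = 3.
  m = 1111 → c = 0011000, weight = 2.
Tally weights:
  weight 0: 1 codewords.
  weight 2: 4 codewords.
  weight 3: 3 codewords.
  weight 4: 3 codewords.
  weight 5: 4 codewords.
  weight 7: 1 codewords.
Minimum distance d = smallest w > 0 with A_w > 0 = 2.
Sanity: Σ A_w = 16 = 2^4 = 16 ✓.


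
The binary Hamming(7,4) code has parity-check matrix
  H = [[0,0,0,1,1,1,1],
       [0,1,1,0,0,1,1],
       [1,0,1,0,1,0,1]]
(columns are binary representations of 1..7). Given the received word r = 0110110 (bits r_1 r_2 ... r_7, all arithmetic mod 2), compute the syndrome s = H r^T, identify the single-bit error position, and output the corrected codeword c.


s = (0, 1, 0)^T, error position = 2, corrected codeword c = 0010110

Compute s = H r^T mod 2 one row at a time:
  s_1 = 0 + 1 + 1 + 0 = 2 ≡ 0 (mod 2).
  s_2 = 1 + 1 + 1 + 0 = 3 ≡ 1 (mod 2).
  s_3 = 0 + 1 + 1 + 0 = 2 ≡ 0 (mod 2).
s = (0, 1, 0)^T — this equals column 2 of H (binary 010), so error is at position 2.
Correct: flip bit 2 of r = 0110110 to get c = 0010110.


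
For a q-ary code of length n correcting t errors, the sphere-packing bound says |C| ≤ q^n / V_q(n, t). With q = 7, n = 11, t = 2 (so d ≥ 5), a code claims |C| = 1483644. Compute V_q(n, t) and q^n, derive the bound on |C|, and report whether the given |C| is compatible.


V_q(n, t) = 2047, q^n = 1977326743, Hamming bound = 965963, |C| = 1483644 > bound (violated).

Step 1: Compute V_q(n, t) = Σ_{j=0}^2 C(n, j) (q−1)^j.
  j = 0: C(11,0)·(6)^0 = 1·1 = 1.
  j = 1: C(11,1)·(6)^1 = 11·6 = 66.
  j = 2: C(11,2)·(6)^2 = 55·36 = 1980.
  V_q(n, t) = 1 + 66 + 1980 = 2047.
Step 2: q^n = 7^11 = 1977326743.
Step 3: Hamming bound ⌊q^n / V_q(n,t)⌋ = ⌊1977326743/2047⌋ = 965963.
Step 4: Compare |C| = 1483644 to 965963: violated.
The claimed |C| lies above the Hamming bound, so no 7-ary code of length 11 with d ≥ 5 can have 1483644 codewords.


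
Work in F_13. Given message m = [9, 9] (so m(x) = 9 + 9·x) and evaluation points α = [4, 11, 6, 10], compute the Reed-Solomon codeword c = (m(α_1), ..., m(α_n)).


c = [6, 4, 11, 8]

Message polynomial: m(x) = 9 + 9·x (mod 13).
For each evaluation point α_i, compute m(α_i) mod 13:
  α_1 = 4: Horner steps 9 → 6, so m(4) = 6.
  α_2 = 11: Horner steps 9 → 4, so m(11) = 4.
  α_3 = 6: Horner steps 9 → 11, so m(6) = 11.
  α_4 = 10: Horner steps 9 → 8, so m(10) = 8.
Codeword c = [6, 4, 11, 8] ∈ F_13^4.


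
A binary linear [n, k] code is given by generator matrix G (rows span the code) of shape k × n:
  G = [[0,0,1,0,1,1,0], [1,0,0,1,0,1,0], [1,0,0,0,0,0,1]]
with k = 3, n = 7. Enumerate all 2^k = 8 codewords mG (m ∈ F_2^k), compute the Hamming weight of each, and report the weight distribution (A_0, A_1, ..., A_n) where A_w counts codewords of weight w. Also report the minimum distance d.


Weight distribution: A_0 = 1, A_2 = 1, A_3 = 3, A_4 = 2, A_5 = 1. Minimum distance d = 2.

Enumerate all 2^3 = 8 messages m ∈ F_2^3.
For each, compute codeword c = mG in F_2^7, then tally its weight.
  m = 000 → c = 0000000, weight = 0.
  m = 100 → c = 0010110, weight = 3.
  m = 010 → c = 1001010, weight = 3.
  m = 110 → c = 1011100, weight = 4.
  m = 001 → c = 1000001, weight = 2.
  m = 101 → c = 1010111, weight = 5.
  m = 011 → c = 0001011, weight = 3.
  m = 111 → c = 0011101, weight = 4.
Tally weights:
  weight 0: 1 codewords.
  weight 2: 1 codewords.
  weight 3: 3 codewords.
  weight 4: 2 codewords.
  weight 5: 1 codewords.
Minimum distance d = smallest w > 0 with A_w > 0 = 2.
Sanity: Σ A_w = 8 = 2^3 = 8 ✓.


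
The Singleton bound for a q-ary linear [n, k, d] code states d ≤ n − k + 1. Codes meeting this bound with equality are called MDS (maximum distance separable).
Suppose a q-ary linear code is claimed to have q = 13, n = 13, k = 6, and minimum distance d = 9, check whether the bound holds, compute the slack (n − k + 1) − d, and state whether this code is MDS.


Singleton RHS = n − k + 1 = 8, slack = -1, bound violated (no such code; not MDS).

Singleton bound: d ≤ n − k + 1.
Here n = 13, k = 6, so n − k + 1 = 8.
Given d = 9, check d ≤ 8: NO.
Slack = (n − k + 1) − d = -1.
The slack is negative: d = 9 exceeds n − k + 1 = 8 by 1, so the Singleton bound is violated and no linear [13, 6, 9]_13 code can exist. In particular it is not MDS (MDS requires d = n − k + 1 exactly).
Description: the claimed parameters are [13, 6, 9]_13; such a code would be impossible (violates the Singleton bound).


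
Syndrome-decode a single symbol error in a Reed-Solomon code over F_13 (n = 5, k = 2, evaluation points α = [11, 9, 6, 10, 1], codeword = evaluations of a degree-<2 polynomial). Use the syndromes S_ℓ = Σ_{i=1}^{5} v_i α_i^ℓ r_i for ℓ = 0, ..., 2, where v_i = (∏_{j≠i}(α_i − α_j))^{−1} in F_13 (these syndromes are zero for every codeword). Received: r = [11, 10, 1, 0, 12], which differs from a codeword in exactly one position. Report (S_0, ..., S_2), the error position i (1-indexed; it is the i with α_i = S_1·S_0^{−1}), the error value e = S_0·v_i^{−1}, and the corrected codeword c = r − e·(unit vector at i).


S = (11, 4, 5), error at position 1, error magnitude e = 8, c = [3, 10, 1, 0, 12].

Step 1: column multipliers v_i = (∏_{j≠i}(α_i − α_j))^{−1} mod 13.
  i = 1 (α = 11): (11−9)(11−6)(11−10)(11−1) = 2·5·1·10 = 100 ≡ 9, so v_1 = 9^{−1} = 3 (mod 13).
  i = 2 (α = 9): (9−11)(9−6)(9−10)(9−1) = (−2)·3·(−1)·8 = 48 ≡ 9, so v_2 = 9^{−1} = 3 (mod 13).
  i = 3 (α = 6): (6−11)(6−9)(6−10)(6−1) = (−5)·(−3)·(−4)·5 = −300 ≡ 12, so v_3 = 12^{−1} = 12 (mod 13).
  i = 4 (α = 10): (10−11)(10−9)(10−6)(10−1) = (−1)·1·4·9 = −36 ≡ 3, so v_4 = 3^{−1} = 9 (mod 13).
  i = 5 (α = 1): (1−11)(1−9)(1−6)(1−10) = (−10)·(−8)·(−5)·(−9) = 3600 ≡ 12, so v_5 = 12^{−1} = 12 (mod 13).
  v = [3, 3, 12, 9, 12].
Step 2: syndromes of r = [11, 10, 1, 0, 12] (all sums mod 13).
  S_0 = Σ v_i r_i = 3·11 + 3·10 + 12·1 + 9·0 + 12·12 = 219 ≡ 11.
  S_1 = Σ v_i α_i r_i = 3·11·11 + 3·9·10 + 12·6·1 + 9·10·0 + 12·1·12 = 849 ≡ 4.
  α_i^2 mod 13 = [4, 3, 10, 9, 1].
  S_2 = Σ v_i α_i^2 r_i = 3·4·11 + 3·3·10 + 12·10·1 + 9·9·0 + 12·1·12 = 486 ≡ 5.
  S = (11, 4, 5) ≠ 0, so r is not a codeword (an error is present).
Step 3: locate the error. For a single error e at position i, S_ℓ = v_i·e·α_i^ℓ, so α_err = S_1/S_0.
  S_0^{−1} = 11^{−1} = 6 (mod 13), so α_err = 4·6 = 24 ≡ 11 = α_1. Error position i = 1.
  Consistency check: S_2/S_1 = 5·10 = 50 ≡ 11 = α_err ✓ (single-error assumption holds).
Step 4: error magnitude e = S_0/v_1 = S_0·∏_{j≠1}(α_1 − α_j) = 11·9 = 99 ≡ 8 (mod 13).
Step 5: correct position 1: c_1 = r_1 − e = 11 − 8 ≡ 3 (mod 13). Hence c = [3, 10, 1, 0, 12].
  Check: interpolating c through the α_i gives m(x) = 9 + 3·x (degree < 2) with m(α_i) = c_i for every i, so c is indeed a codeword.


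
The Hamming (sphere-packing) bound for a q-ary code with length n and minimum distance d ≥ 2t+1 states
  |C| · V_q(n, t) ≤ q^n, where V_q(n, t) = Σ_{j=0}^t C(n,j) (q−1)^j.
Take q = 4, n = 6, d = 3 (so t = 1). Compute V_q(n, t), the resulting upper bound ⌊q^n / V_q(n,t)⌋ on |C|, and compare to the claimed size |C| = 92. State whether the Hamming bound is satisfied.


V_q(n, t) = 19, q^n = 4096, Hamming bound = 215, |C| = 92 ≤ bound (satisfied).

Step 1: Compute V_q(n, t) = Σ_{j=0}^1 C(n, j) (q−1)^j.
  j = 0: C(6,0)·(3)^0 = 1·1 = 1.
  j = 1: C(6,1)·(3)^1 = 6·3 = 18.
  V_q(n, t) = 1 + 18 = 19.
Step 2: q^n = 4^6 = 4096.
Step 3: Hamming bound ⌊q^n / V_q(n,t)⌋ = ⌊4096/19⌋ = 215.
Step 4: Compare |C| = 92 to 215: satisfied.
The claimed |C| lies below the Hamming bound.


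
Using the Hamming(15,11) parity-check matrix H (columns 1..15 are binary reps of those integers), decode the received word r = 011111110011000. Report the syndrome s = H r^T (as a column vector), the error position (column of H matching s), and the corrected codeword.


s = (1, 1, 1, 0)^T, error position = 14, corrected codeword c = 011111110011010

Compute s = H r^T mod 2 one row at a time:
  s_1 = 1 + 0 + 0 + 1 + 1 + 0 + 0 + 0 = 3 ≡ 1 (mod 2).
  s_2 = 1 + 1 + 1 + 1 + 1 + 0 + 0 + 0 = 5 ≡ 1 (mod 2).
  s_3 = 1 + 1 + 1 + 1 + 0 + 1 + 0 + 0 = 5 ≡ 1 (mod 2).
  s_4 = 0 + 1 + 1 + 1 + 0 + 1 + 0 + 0 = 4 ≡ 0 (mod 2).
s = (1, 1, 1, 0)^T — this equals column 14 of H (binary 1110), so error is at position 14.
Correct: flip bit 14 of r = 011111110011000 to get c = 011111110011010.


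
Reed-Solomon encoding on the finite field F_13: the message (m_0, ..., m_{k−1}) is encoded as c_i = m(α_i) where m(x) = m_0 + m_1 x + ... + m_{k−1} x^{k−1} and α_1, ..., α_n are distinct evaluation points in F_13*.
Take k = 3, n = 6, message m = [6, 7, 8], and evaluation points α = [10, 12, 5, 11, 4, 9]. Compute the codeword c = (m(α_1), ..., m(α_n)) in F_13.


c = [5, 7, 7, 11, 6, 2]

Message polynomial: m(x) = 6 + 7·x + 8·x^2 (mod 13).
For each evaluation point α_i, compute m(α_i) mod 13:
  α_1 = 10: Horner steps 8 → 9 → 5, so m(10) = 5.
  α_2 = 12: Horner steps 8 → 12 → 7, so m(12) = 7.
  α_3 = 5: Horner steps 8 → 8 → 7, so m(5) = 7.
  α_4 = 11: Horner steps 8 → 4 → 11, so m(11) = 11.
  α_5 = 4: Horner steps 8 → 0 → 6, so m(4) = 6.
  α_6 = 9: Horner steps 8 → 1 → 2, so m(9) = 2.
Codeword c = [5, 7, 7, 11, 6, 2] ∈ F_13^6.


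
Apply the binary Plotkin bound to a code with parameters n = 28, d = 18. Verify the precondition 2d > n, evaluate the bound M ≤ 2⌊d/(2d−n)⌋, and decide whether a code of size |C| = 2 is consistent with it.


Plotkin bound M ≤ 4; given |C| = 2 ≤ bound (satisfied).

Check applicability: 2d = 36, n = 28.
2d − n = 8 > 0, so Plotkin applies.
Compute d/(2d−n) = 18/8 ≈ 2.2500.
⌊d/(2d−n)⌋ = 2.
Plotkin bound: M ≤ 2·2 = 4.
Given |C| = 2, check: satisfied.
This |C| is below the Plotkin bound.


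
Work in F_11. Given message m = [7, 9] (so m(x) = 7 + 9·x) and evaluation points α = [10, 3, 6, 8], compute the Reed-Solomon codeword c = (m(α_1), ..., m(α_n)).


c = [9, 1, 6, 2]

Message polynomial: m(x) = 7 + 9·x (mod 11).
For each evaluation point α_i, compute m(α_i) mod 11:
  α_1 = 10: Horner steps 9 → 9, so m(10) = 9.
  α_2 = 3: Horner steps 9 → 1, so m(3) = 1.
  α_3 = 6: Horner steps 9 → 6, so m(6) = 6.
  α_4 = 8: Horner steps 9 → 2, so m(8) = 2.
Codeword c = [9, 1, 6, 2] ∈ F_11^4.


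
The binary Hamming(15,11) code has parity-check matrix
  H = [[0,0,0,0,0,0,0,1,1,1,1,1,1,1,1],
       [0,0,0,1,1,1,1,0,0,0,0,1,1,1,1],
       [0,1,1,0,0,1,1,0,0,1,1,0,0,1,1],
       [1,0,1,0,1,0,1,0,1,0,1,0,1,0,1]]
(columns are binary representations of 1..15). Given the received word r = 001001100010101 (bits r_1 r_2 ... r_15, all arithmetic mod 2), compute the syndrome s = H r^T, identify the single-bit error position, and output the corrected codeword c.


s = (1, 0, 1, 1)^T, error position = 11, corrected codeword c = 001001100000101

Compute s = H r^T mod 2 one row at a time:
  s_1 = 0 + 0 + 0 + 1 + 0 + 1 + 0 + 1 = 3 ≡ 1 (mod 2).
  s_2 = 0 + 0 + 1 + 1 + 0 + 1 + 0 + 1 = 4 ≡ 0 (mod 2).
  s_3 = 0 + 1 + 1 + 1 + 0 + 1 + 0 + 1 = 5 ≡ 1 (mod 2).
  s_4 = 0 + 1 + 0 + 1 + 0 + 1 + 1 + 1 = 5 ≡ 1 (mod 2).
s = (1, 0, 1, 1)^T — this equals column 11 of H (binary 1011), so error is at position 11.
Correct: flip bit 11 of r = 001001100010101 to get c = 001001100000101.


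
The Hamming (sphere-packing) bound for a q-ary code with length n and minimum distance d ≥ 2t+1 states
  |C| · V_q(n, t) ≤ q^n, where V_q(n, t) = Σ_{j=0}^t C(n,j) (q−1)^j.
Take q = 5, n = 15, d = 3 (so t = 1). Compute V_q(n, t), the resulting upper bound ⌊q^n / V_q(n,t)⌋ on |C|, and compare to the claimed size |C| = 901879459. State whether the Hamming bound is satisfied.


V_q(n, t) = 61, q^n = 30517578125, Hamming bound = 500288165, |C| = 901879459 > bound (violated).

Step 1: Compute V_q(n, t) = Σ_{j=0}^1 C(n, j) (q−1)^j.
  j = 0: C(15,0)·(4)^0 = 1·1 = 1.
  j = 1: C(15,1)·(4)^1 = 15·4 = 60.
  V_q(n, t) = 1 + 60 = 61.
Step 2: q^n = 5^15 = 30517578125.
Step 3: Hamming bound ⌊q^n / V_q(n,t)⌋ = ⌊30517578125/61⌋ = 500288165.
Step 4: Compare |C| = 901879459 to 500288165: violated.
The claimed |C| lies above the Hamming bound, so no 5-ary code of length 15 with d ≥ 3 can have 901879459 codewords.


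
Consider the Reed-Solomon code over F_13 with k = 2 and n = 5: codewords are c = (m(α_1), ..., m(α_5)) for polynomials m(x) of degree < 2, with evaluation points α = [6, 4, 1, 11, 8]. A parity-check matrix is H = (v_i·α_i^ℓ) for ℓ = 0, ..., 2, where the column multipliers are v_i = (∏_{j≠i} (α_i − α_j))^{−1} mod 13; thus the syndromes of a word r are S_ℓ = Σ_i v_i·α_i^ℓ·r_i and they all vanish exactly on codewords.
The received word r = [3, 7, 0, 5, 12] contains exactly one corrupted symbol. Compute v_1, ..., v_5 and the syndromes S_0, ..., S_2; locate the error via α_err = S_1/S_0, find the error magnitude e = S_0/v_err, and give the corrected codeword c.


S = (9, 8, 10), error at position 4, error magnitude e = 12, c = [3, 7, 0, 6, 12].

Step 1: column multipliers v_i = (∏_{j≠i}(α_i − α_j))^{−1} mod 13.
  i = 1 (α = 6): (6−4)(6−1)(6−11)(6−8) = 2·5·(−5)·(−2) = 100 ≡ 9, so v_1 = 9^{−1} = 3 (mod 13).
  i = 2 (α = 4): (4−6)(4−1)(4−11)(4−8) = (−2)·3·(−7)·(−4) = −168 ≡ 1, so v_2 = 1^{−1} = 1 (mod 13).
  i = 3 (α = 1): (1−6)(1−4)(1−11)(1−8) = (−5)·(−3)·(−10)·(−7) = 1050 ≡ 10, so v_3 = 10^{−1} = 4 (mod 13).
  i = 4 (α = 11): (11−6)(11−4)(11−1)(11−8) = 5·7·10·3 = 1050 ≡ 10, so v_4 = 10^{−1} = 4 (mod 13).
  i = 5 (α = 8): (8−6)(8−4)(8−1)(8−11) = 2·4·7·(−3) = −168 ≡ 1, so v_5 = 1^{−1} = 1 (mod 13).
  v = [3, 1, 4, 4, 1].
Step 2: syndromes of r = [3, 7, 0, 5, 12] (all sums mod 13).
  S_0 = Σ v_i r_i = 3·3 + 1·7 + 4·0 + 4·5 + 1·12 = 48 ≡ 9.
  S_1 = Σ v_i α_i r_i = 3·6·3 + 1·4·7 + 4·1·0 + 4·11·5 + 1·8·12 = 398 ≡ 8.
  α_i^2 mod 13 = [10, 3, 1, 4, 12].
  S_2 = Σ v_i α_i^2 r_i = 3·10·3 + 1·3·7 + 4·1·0 + 4·4·5 + 1·12·12 = 335 ≡ 10.
  S = (9, 8, 10) ≠ 0, so r is not a codeword (an error is present).
Step 3: locate the error. For a single error e at position i, S_ℓ = v_i·e·α_i^ℓ, so α_err = S_1/S_0.
  S_0^{−1} = 9^{−1} = 3 (mod 13), so α_err = 8·3 = 24 ≡ 11 = α_4. Error position i = 4.
  Consistency check: S_2/S_1 = 10·5 = 50 ≡ 11 = α_err ✓ (single-error assumption holds).
Step 4: error magnitude e = S_0/v_4 = S_0·∏_{j≠4}(α_4 − α_j) = 9·10 = 90 ≡ 12 (mod 13).
Step 5: correct position 4: c_4 = r_4 − e = 5 − 12 ≡ 6 (mod 13). Hence c = [3, 7, 0, 6, 12].
  Check: interpolating c through the α_i gives m(x) = 2 + 11·x (degree < 2) with m(α_i) = c_i for every i, so c is indeed a codeword.


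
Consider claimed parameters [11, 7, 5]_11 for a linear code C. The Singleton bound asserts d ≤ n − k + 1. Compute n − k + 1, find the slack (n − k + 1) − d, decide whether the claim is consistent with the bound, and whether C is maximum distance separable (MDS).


Singleton RHS = n − k + 1 = 5, slack = 0, bound satisfied, MDS.

Singleton bound: d ≤ n − k + 1.
Here n = 11, k = 7, so n − k + 1 = 5.
Given d = 5, check d ≤ 5: YES.
Slack = (n − k + 1) − d = 0.
The code is MDS (slack = 0).
Description: the claimed parameters are [11, 7, 5]_11; such a code would be MDS (meets Singleton bound).


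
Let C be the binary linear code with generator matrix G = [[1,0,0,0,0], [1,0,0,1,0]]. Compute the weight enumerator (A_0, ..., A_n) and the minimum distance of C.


Weight distribution: A_0 = 1, A_1 = 2, A_2 = 1. Minimum distance d = 1.

Enumerate all 2^2 = 4 messages m ∈ F_2^2.
For each, compute codeword c = mG in F_2^5, then tally its weight.
  m = 00 → c = 00000, weight = 0.
  m = 10 → c = 10000, weight = 1.
  m = 01 → c = 10010, weight = 2.
  m = 11 → c = 00010, weight = 1.
Tally weights:
  weight 0: 1 codewords.
  weight 1: 2 codewords.
  weight 2: 1 codewords.
Minimum distance d = smallest w > 0 with A_w > 0 = 1.
Sanity: Σ A_w = 4 = 2^2 = 4 ✓.


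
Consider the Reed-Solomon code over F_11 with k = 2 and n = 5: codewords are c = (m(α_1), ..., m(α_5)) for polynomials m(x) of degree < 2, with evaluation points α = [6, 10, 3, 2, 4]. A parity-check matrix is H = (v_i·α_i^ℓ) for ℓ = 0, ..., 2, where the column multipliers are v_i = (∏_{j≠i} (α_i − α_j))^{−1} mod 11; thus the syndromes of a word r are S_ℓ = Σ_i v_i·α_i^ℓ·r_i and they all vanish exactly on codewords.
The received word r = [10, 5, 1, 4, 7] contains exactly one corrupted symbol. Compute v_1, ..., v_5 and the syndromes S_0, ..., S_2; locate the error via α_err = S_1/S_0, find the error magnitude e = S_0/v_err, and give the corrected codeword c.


S = (1, 3, 9), error at position 3, error magnitude e = 1, c = [10, 5, 0, 4, 7].

Step 1: column multipliers v_i = (∏_{j≠i}(α_i − α_j))^{−1} mod 11.
  i = 1 (α = 6): (6−10)(6−3)(6−2)(6−4) = (−4)·3·4·2 = −96 ≡ 3, so v_1 = 3^{−1} = 4 (mod 11).
  i = 2 (α = 10): (10−6)(10−3)(10−2)(10−4) = 4·7·8·6 = 1344 ≡ 2, so v_2 = 2^{−1} = 6 (mod 11).
  i = 3 (α = 3): (3−6)(3−10)(3−2)(3−4) = (−3)·(−7)·1·(−1) = −21 ≡ 1, so v_3 = 1^{−1} = 1 (mod 11).
  i = 4 (α = 2): (2−6)(2−10)(2−3)(2−4) = (−4)·(−8)·(−1)·(−2) = 64 ≡ 9, so v_4 = 9^{−1} = 5 (mod 11).
  i = 5 (α = 4): (4−6)(4−10)(4−3)(4−2) = (−2)·(−6)·1·2 = 24 ≡ 2, so v_5 = 2^{−1} = 6 (mod 11).
  v = [4, 6, 1, 5, 6].
Step 2: syndromes of r = [10, 5, 1, 4, 7] (all sums mod 11).
  S_0 = Σ v_i r_i = 4·10 + 6·5 + 1·1 + 5·4 + 6·7 = 133 ≡ 1.
  S_1 = Σ v_i α_i r_i = 4·6·10 + 6·10·5 + 1·3·1 + 5·2·4 + 6·4·7 = 751 ≡ 3.
  α_i^2 mod 11 = [3, 1, 9, 4, 5].
  S_2 = Σ v_i α_i^2 r_i = 4·3·10 + 6·1·5 + 1·9·1 + 5·4·4 + 6·5·7 = 449 ≡ 9.
  S = (1, 3, 9) ≠ 0, so r is not a codeword (an error is present).
Step 3: locate the error. For a single error e at position i, S_ℓ = v_i·e·α_i^ℓ, so α_err = S_1/S_0.
  S_0^{−1} = 1^{−1} = 1 (mod 11), so α_err = 3·1 = 3 ≡ 3 = α_3. Error position i = 3.
  Consistency check: S_2/S_1 = 9·4 = 36 ≡ 3 = α_err ✓ (single-error assumption holds).
Step 4: error magnitude e = S_0/v_3 = S_0·∏_{j≠3}(α_3 − α_j) = 1·1 = 1 ≡ 1 (mod 11).
Step 5: correct position 3: c_3 = r_3 − e = 1 − 1 ≡ 0 (mod 11). Hence c = [10, 5, 0, 4, 7].
  Check: interpolating c through the α_i gives m(x) = 1 + 7·x (degree < 2) with m(α_i) = c_i for every i, so c is indeed a codeword.


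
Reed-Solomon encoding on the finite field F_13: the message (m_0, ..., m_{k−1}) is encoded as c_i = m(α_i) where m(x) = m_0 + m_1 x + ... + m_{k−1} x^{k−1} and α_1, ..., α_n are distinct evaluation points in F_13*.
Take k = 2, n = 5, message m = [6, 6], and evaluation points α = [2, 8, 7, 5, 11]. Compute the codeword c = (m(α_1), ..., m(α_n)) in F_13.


c = [5, 2, 9, 10, 7]

Message polynomial: m(x) = 6 + 6·x (mod 13).
For each evaluation point α_i, compute m(α_i) mod 13:
  α_1 = 2: Horner steps 6 → 5, so m(2) = 5.
  α_2 = 8: Horner steps 6 → 2, so m(8) = 2.
  α_3 = 7: Horner steps 6 → 9, so m(7) = 9.
  α_4 = 5: Horner steps 6 → 10, so m(5) = 10.
  α_5 = 11: Horner steps 6 → 7, so m(11) = 7.
Codeword c = [5, 2, 9, 10, 7] ∈ F_13^5.


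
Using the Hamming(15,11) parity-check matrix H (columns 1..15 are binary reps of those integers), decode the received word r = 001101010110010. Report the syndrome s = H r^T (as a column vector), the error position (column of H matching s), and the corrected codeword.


s = (0, 1, 1, 0)^T, error position = 6, corrected codeword c = 001100010110010

Compute s = H r^T mod 2 one row at a time:
  s_1 = 1 + 0 + 1 + 1 + 0 + 0 + 1 + 0 = 4 ≡ 0 (mod 2).
  s_2 = 1 + 0 + 1 + 0 + 0 + 0 + 1 + 0 = 3 ≡ 1 (mod 2).
  s_3 = 0 + 1 + 1 + 0 + 1 + 1 + 1 + 0 = 5 ≡ 1 (mod 2).
  s_4 = 0 + 1 + 0 + 0 + 0 + 1 + 0 + 0 = 2 ≡ 0 (mod 2).
s = (0, 1, 1, 0)^T — this equals column 6 of H (binary 0110), so error is at position 6.
Correct: flip bit 6 of r = 001101010110010 to get c = 001100010110010.


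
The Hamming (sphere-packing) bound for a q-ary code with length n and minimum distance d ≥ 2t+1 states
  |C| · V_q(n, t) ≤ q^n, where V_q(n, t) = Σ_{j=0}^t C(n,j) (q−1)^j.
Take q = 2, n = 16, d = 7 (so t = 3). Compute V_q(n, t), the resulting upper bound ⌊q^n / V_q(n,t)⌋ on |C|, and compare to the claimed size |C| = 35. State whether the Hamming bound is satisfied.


V_q(n, t) = 697, q^n = 65536, Hamming bound = 94, |C| = 35 ≤ bound (satisfied).

Step 1: Compute V_q(n, t) = Σ_{j=0}^3 C(n, j) (q−1)^j.
  j = 0: C(16,0)·(1)^0 = 1·1 = 1.
  j = 1: C(16,1)·(1)^1 = 16·1 = 16.
  j = 2: C(16,2)·(1)^2 = 120·1 = 120.
  j = 3: C(16,3)·(1)^3 = 560·1 = 560.
  V_q(n, t) = 1 + 16 + 120 + 560 = 697.
Step 2: q^n = 2^16 = 65536.
Step 3: Hamming bound ⌊q^n / V_q(n,t)⌋ = ⌊65536/697⌋ = 94.
Step 4: Compare |C| = 35 to 94: satisfied.
The claimed |C| lies below the Hamming bound.


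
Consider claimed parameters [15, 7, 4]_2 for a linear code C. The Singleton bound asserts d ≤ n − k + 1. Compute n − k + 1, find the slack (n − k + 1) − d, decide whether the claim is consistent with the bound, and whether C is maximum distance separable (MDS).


Singleton RHS = n − k + 1 = 9, slack = 5, bound satisfied, not MDS.

Singleton bound: d ≤ n − k + 1.
Here n = 15, k = 7, so n − k + 1 = 9.
Given d = 4, check d ≤ 9: YES.
Slack = (n − k + 1) − d = 5.
The code is NOT MDS (slack = 5 > 0).
Description: the claimed parameters are [15, 7, 4]_2; such a code would be non-MDS.


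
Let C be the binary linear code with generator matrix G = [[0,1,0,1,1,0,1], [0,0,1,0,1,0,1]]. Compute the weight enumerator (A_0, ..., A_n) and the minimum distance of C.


Weight distribution: A_0 = 1, A_3 = 2, A_4 = 1. Minimum distance d = 3.

Enumerate all 2^2 = 4 messages m ∈ F_2^2.
For each, compute codeword c = mG in F_2^7, then tally its weight.
  m = 00 → c = 0000000, weight = 0.
  m = 10 → c = 0101101, weight = 4.
  m = 01 → c = 0010101, weight = 3.
  m = 11 → c = 0111000, weight = 3.
Tally weights:
  weight 0: 1 codewords.
  weight 3: 2 codewords.
  weight 4: 1 codewords.
Minimum distance d = smallest w > 0 with A_w > 0 = 3.
Sanity: Σ A_w = 4 = 2^2 = 4 ✓.


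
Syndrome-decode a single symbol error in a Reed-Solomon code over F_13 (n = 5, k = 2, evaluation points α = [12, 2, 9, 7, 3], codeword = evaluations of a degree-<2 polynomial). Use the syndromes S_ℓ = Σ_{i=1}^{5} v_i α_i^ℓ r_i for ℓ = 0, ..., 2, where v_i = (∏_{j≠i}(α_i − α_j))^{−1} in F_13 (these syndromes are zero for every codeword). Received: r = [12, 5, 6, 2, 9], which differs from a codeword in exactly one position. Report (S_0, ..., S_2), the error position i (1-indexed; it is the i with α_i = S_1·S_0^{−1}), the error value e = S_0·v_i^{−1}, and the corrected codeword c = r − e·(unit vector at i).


S = (3, 9, 1), error at position 5, error magnitude e = 2, c = [12, 5, 6, 2, 7].

Step 1: column multipliers v_i = (∏_{j≠i}(α_i − α_j))^{−1} mod 13.
  i = 1 (α = 12): (12−2)(12−9)(12−7)(12−3) = 10·3·5·9 = 1350 ≡ 11, so v_1 = 11^{−1} = 6 (mod 13).
  i = 2 (α = 2): (2−12)(2−9)(2−7)(2−3) = (−10)·(−7)·(−5)·(−1) = 350 ≡ 12, so v_2 = 12^{−1} = 12 (mod 13).
  i = 3 (α = 9): (9−12)(9−2)(9−7)(9−3) = (−3)·7·2·6 = −252 ≡ 8, so v_3 = 8^{−1} = 5 (mod 13).
  i = 4 (α = 7): (7−12)(7−2)(7−9)(7−3) = (−5)·5·(−2)·4 = 200 ≡ 5, so v_4 = 5^{−1} = 8 (mod 13).
  i = 5 (α = 3): (3−12)(3−2)(3−9)(3−7) = (−9)·1·(−6)·(−4) = −216 ≡ 5, so v_5 = 5^{−1} = 8 (mod 13).
  v = [6, 12, 5, 8, 8].
Step 2: syndromes of r = [12, 5, 6, 2, 9] (all sums mod 13).
  S_0 = Σ v_i r_i = 6·12 + 12·5 + 5·6 + 8·2 + 8·9 = 250 ≡ 3.
  S_1 = Σ v_i α_i r_i = 6·12·12 + 12·2·5 + 5·9·6 + 8·7·2 + 8·3·9 = 1582 ≡ 9.
  α_i^2 mod 13 = [1, 4, 3, 10, 9].
  S_2 = Σ v_i α_i^2 r_i = 6·1·12 + 12·4·5 + 5·3·6 + 8·10·2 + 8·9·9 = 1210 ≡ 1.
  S = (3, 9, 1) ≠ 0, so r is not a codeword (an error is present).
Step 3: locate the error. For a single error e at position i, S_ℓ = v_i·e·α_i^ℓ, so α_err = S_1/S_0.
  S_0^{−1} = 3^{−1} = 9 (mod 13), so α_err = 9·9 = 81 ≡ 3 = α_5. Error position i = 5.
  Consistency check: S_2/S_1 = 1·3 = 3 ≡ 3 = α_err ✓ (single-error assumption holds).
Step 4: error magnitude e = S_0/v_5 = S_0·∏_{j≠5}(α_5 − α_j) = 3·5 = 15 ≡ 2 (mod 13).
Step 5: correct position 5: c_5 = r_5 − e = 9 − 2 ≡ 7 (mod 13). Hence c = [12, 5, 6, 2, 7].
  Check: interpolating c through the α_i gives m(x) = 1 + 2·x (degree < 2) with m(α_i) = c_i for every i, so c is indeed a codeword.


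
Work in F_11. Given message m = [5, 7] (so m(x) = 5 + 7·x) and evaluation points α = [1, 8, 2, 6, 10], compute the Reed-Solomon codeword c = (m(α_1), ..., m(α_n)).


c = [1, 6, 8, 3, 9]

Message polynomial: m(x) = 5 + 7·x (mod 11).
For each evaluation point α_i, compute m(α_i) mod 11:
  α_1 = 1: Horner steps 7 → 1, so m(1) = 1.
  α_2 = 8: Horner steps 7 → 6, so m(8) = 6.
  α_3 = 2: Horner steps 7 → 8, so m(2) = 8.
  α_4 = 6: Horner steps 7 → 3, so m(6) = 3.
  α_5 = 10: Horner steps 7 → 9, so m(10) = 9.
Codeword c = [1, 6, 8, 3, 9] ∈ F_11^5.


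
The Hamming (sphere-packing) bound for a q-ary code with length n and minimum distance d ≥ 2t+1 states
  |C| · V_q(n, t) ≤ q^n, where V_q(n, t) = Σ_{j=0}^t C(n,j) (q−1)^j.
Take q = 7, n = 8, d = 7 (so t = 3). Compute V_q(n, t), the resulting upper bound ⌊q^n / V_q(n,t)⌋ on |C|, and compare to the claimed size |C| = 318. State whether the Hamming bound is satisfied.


V_q(n, t) = 13153, q^n = 5764801, Hamming bound = 438, |C| = 318 ≤ bound (satisfied).

Step 1: Compute V_q(n, t) = Σ_{j=0}^3 C(n, j) (q−1)^j.
  j = 0: C(8,0)·(6)^0 = 1·1 = 1.
  j = 1: C(8,1)·(6)^1 = 8·6 = 48.
  j = 2: C(8,2)·(6)^2 = 28·36 = 1008.
  j = 3: C(8,3)·(6)^3 = 56·216 = 12096.
  V_q(n, t) = 1 + 48 + 1008 + 12096 = 13153.
Step 2: q^n = 7^8 = 5764801.
Step 3: Hamming bound ⌊q^n / V_q(n,t)⌋ = ⌊5764801/13153⌋ = 438.
Step 4: Compare |C| = 318 to 438: satisfied.
The claimed |C| lies below the Hamming bound.


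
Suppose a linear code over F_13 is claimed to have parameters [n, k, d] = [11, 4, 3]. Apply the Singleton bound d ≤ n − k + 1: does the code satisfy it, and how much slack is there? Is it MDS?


Singleton RHS = n − k + 1 = 8, slack = 5, bound satisfied, not MDS.

Singleton bound: d ≤ n − k + 1.
Here n = 11, k = 4, so n − k + 1 = 8.
Given d = 3, check d ≤ 8: YES.
Slack = (n − k + 1) − d = 5.
The code is NOT MDS (slack = 5 > 0).
Description: the claimed parameters are [11, 4, 3]_13; such a code would be non-MDS.


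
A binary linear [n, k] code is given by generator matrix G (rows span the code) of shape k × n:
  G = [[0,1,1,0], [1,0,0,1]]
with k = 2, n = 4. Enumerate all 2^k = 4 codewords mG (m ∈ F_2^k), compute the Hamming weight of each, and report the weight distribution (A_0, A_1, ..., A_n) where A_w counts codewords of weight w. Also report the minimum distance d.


Weight distribution: A_0 = 1, A_2 = 2, A_4 = 1. Minimum distance d = 2.

Enumerate all 2^2 = 4 messages m ∈ F_2^2.
For each, compute codeword c = mG in F_2^4, then tally its weight.
  m = 00 → c = 0000, weight = 0.
  m = 10 → c = 0110, weight = 2.
  m = 01 → c = 1001, weight = 2.
  m = 11 → c = 1111, weight = 4.
Tally weights:
  weight 0: 1 codewords.
  weight 2: 2 codewords.
  weight 4: 1 codewords.
Minimum distance d = smallest w > 0 with A_w > 0 = 2.
Sanity: Σ A_w = 4 = 2^2 = 4 ✓.


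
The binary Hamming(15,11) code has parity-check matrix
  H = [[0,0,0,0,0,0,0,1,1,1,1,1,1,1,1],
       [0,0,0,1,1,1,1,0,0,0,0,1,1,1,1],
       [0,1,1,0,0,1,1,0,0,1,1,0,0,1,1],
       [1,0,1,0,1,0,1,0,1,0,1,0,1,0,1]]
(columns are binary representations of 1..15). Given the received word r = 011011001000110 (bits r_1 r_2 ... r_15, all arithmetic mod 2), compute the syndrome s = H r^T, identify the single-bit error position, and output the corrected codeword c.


s = (1, 0, 0, 0)^T, error position = 8, corrected codeword c = 011011011000110

Compute s = H r^T mod 2 one row at a time:
  s_1 = 0 + 1 + 0 + 0 + 0 + 1 + 1 + 0 = 3 ≡ 1 (mod 2).
  s_2 = 0 + 1 + 1 + 0 + 0 + 1 + 1 + 0 = 4 ≡ 0 (mod 2).
  s_3 = 1 + 1 + 1 + 0 + 0 + 0 + 1 + 0 = 4 ≡ 0 (mod 2).
  s_4 = 0 + 1 + 1 + 0 + 1 + 0 + 1 + 0 = 4 ≡ 0 (mod 2).
s = (1, 0, 0, 0)^T — this equals column 8 of H (binary 1000), so error is at position 8.
Correct: flip bit 8 of r = 011011001000110 to get c = 011011011000110.


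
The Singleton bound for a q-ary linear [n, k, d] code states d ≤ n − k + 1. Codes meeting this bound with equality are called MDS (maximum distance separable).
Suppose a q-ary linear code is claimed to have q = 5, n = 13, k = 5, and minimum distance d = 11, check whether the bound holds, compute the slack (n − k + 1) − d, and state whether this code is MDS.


Singleton RHS = n − k + 1 = 9, slack = -2, bound violated (no such code; not MDS).

Singleton bound: d ≤ n − k + 1.
Here n = 13, k = 5, so n − k + 1 = 9.
Given d = 11, check d ≤ 9: NO.
Slack = (n − k + 1) − d = -2.
The slack is negative: d = 11 exceeds n − k + 1 = 9 by 2, so the Singleton bound is violated and no linear [13, 5, 11]_5 code can exist. In particular it is not MDS (MDS requires d = n − k + 1 exactly).
Description: the claimed parameters are [13, 5, 11]_5; such a code would be impossible (violates the Singleton bound).


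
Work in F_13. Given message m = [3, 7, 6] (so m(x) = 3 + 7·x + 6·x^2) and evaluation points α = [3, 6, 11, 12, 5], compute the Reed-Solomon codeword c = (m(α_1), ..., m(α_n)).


c = [0, 1, 0, 2, 6]

Message polynomial: m(x) = 3 + 7·x + 6·x^2 (mod 13).
For each evaluation point α_i, compute m(α_i) mod 13:
  α_1 = 3: Horner steps 6 → 12 → 0, so m(3) = 0.
  α_2 = 6: Horner steps 6 → 4 → 1, so m(6) = 1.
  α_3 = 11: Horner steps 6 → 8 → 0, so m(11) = 0.
  α_4 = 12: Horner steps 6 → 1 → 2, so m(12) = 2.
  α_5 = 5: Horner steps 6 → 11 → 6, so m(5) = 6.
Codeword c = [0, 1, 0, 2, 6] ∈ F_13^5.


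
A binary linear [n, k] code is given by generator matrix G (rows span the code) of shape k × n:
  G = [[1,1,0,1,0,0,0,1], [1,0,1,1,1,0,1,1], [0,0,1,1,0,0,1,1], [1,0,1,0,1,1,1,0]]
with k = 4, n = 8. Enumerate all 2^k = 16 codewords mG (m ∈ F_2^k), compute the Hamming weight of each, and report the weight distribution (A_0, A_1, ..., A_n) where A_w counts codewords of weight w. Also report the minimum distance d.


Weight distribution: A_0 = 1, A_2 = 1, A_3 = 4, A_4 = 5, A_5 = 2, A_6 = 1, A_7 = 2. Minimum distance d = 2.

Enumerate all 2^4 = 16 messages m ∈ F_2^4.
For each, compute codeword c = mG in F_2^8, then tally its weight.
  m = 0000 → c = 00000000, weight = 0.
  m = 1000 → c = 11010001, weight = 4.
  m = 0100 → c = 10111011, weight = 6.
  m = 1100 → c = 01101010, weight = 4.
  m = 0010 → c = 00110011, weight = 4.
  m = 1010 → c = 11100010, weight = 4.
  m = 0110 → c = 10001000, weight = 2.
  m = 1110 → c = 01011001, weight = 4.
  m = 0001 → c = 10101110, weight = 5.
  m = 1001 → c = 01111111, weight = 7.
  m = 0101 → c = 00010101, weight = 3.
  m = 1101 → c = 11000100, weight = 3.
  m = 0011 → c = 10011101, weight = 5.
  m = 1011 → c = 01001100, weight = 3.
  m = 0111 → c = 00100110, weight = 3.
  m = 1111 → c = 11110111, weight = 7.
Tally weights:
  weight 0: 1 codewords.
  weight 2: 1 codewords.
  weight 3: 4 codewords.
  weight 4: 5 codewords.
  weight 5: 2 codewords.
  weight 6: 1 codewords.
  weight 7: 2 codewords.
Minimum distance d = smallest w > 0 with A_w > 0 = 2.
Sanity: Σ A_w = 16 = 2^4 = 16 ✓.


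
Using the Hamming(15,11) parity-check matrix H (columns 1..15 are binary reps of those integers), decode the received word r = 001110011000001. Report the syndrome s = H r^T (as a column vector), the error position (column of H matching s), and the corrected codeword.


s = (1, 1, 0, 0)^T, error position = 12, corrected codeword c = 001110011001001

Compute s = H r^T mod 2 one row at a time:
  s_1 = 1 + 1 + 0 + 0 + 0 + 0 + 0 + 1 = 3 ≡ 1 (mod 2).
  s_2 = 1 + 1 + 0 + 0 + 0 + 0 + 0 + 1 = 3 ≡ 1 (mod 2).
  s_3 = 0 + 1 + 0 + 0 + 0 + 0 + 0 + 1 = 2 ≡ 0 (mod 2).
  s_4 = 0 + 1 + 1 + 0 + 1 + 0 + 0 + 1 = 4 ≡ 0 (mod 2).
s = (1, 1, 0, 0)^T — this equals column 12 of H (binary 1100), so error is at position 12.
Correct: flip bit 12 of r = 001110011000001 to get c = 001110011001001.


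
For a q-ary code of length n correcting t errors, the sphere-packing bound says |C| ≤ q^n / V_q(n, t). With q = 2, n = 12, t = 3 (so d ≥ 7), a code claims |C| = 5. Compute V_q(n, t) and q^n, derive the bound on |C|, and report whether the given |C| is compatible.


V_q(n, t) = 299, q^n = 4096, Hamming bound = 13, |C| = 5 ≤ bound (satisfied).

Step 1: Compute V_q(n, t) = Σ_{j=0}^3 C(n, j) (q−1)^j.
  j = 0: C(12,0)·(1)^0 = 1·1 = 1.
  j = 1: C(12,1)·(1)^1 = 12·1 = 12.
  j = 2: C(12,2)·(1)^2 = 66·1 = 66.
  j = 3: C(12,3)·(1)^3 = 220·1 = 220.
  V_q(n, t) = 1 + 12 + 66 + 220 = 299.
Step 2: q^n = 2^12 = 4096.
Step 3: Hamming bound ⌊q^n / V_q(n,t)⌋ = ⌊4096/299⌋ = 13.
Step 4: Compare |C| = 5 to 13: satisfied.
The claimed |C| lies below the Hamming bound.


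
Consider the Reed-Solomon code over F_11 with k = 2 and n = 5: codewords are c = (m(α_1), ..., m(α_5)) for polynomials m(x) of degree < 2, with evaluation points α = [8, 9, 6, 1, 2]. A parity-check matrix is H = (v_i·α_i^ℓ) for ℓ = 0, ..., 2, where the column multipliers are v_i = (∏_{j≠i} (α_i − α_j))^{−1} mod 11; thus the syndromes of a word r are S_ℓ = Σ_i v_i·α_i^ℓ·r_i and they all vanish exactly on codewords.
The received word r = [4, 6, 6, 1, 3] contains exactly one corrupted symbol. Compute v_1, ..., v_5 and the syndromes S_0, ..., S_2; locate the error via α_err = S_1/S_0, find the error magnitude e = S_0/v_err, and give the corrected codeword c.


S = (5, 8, 4), error at position 3, error magnitude e = 6, c = [4, 6, 0, 1, 3].

Step 1: column multipliers v_i = (∏_{j≠i}(α_i − α_j))^{−1} mod 11.
  i = 1 (α = 8): (8−9)(8−6)(8−1)(8−2) = (−1)·2·7·6 = −84 ≡ 4, so v_1 = 4^{−1} = 3 (mod 11).
  i = 2 (α = 9): (9−8)(9−6)(9−1)(9−2) = 1·3·8·7 = 168 ≡ 3, so v_2 = 3^{−1} = 4 (mod 11).
  i = 3 (α = 6): (6−8)(6−9)(6−1)(6−2) = (−2)·(−3)·5·4 = 120 ≡ 10, so v_3 = 10^{−1} = 10 (mod 11).
  i = 4 (α = 1): (1−8)(1−9)(1−6)(1−2) = (−7)·(−8)·(−5)·(−1) = 280 ≡ 5, so v_4 = 5^{−1} = 9 (mod 11).
  i = 5 (α = 2): (2−8)(2−9)(2−6)(2−1) = (−6)·(−7)·(−4)·1 = −168 ≡ 8, so v_5 = 8^{−1} = 7 (mod 11).
  v = [3, 4, 10, 9, 7].
Step 2: syndromes of r = [4, 6, 6, 1, 3] (all sums mod 11).
  S_0 = Σ v_i r_i = 3·4 + 4·6 + 10·6 + 9·1 + 7·3 = 126 ≡ 5.
  S_1 = Σ v_i α_i r_i = 3·8·4 + 4·9·6 + 10·6·6 + 9·1·1 + 7·2·3 = 723 ≡ 8.
  α_i^2 mod 11 = [9, 4, 3, 1, 4].
  S_2 = Σ v_i α_i^2 r_i = 3·9·4 + 4·4·6 + 10·3·6 + 9·1·1 + 7·4·3 = 477 ≡ 4.
  S = (5, 8, 4) ≠ 0, so r is not a codeword (an error is present).
Step 3: locate the error. For a single error e at position i, S_ℓ = v_i·e·α_i^ℓ, so α_err = S_1/S_0.
  S_0^{−1} = 5^{−1} = 9 (mod 11), so α_err = 8·9 = 72 ≡ 6 = α_3. Error position i = 3.
  Consistency check: S_2/S_1 = 4·7 = 28 ≡ 6 = α_err ✓ (single-error assumption holds).
Step 4: error magnitude e = S_0/v_3 = S_0·∏_{j≠3}(α_3 − α_j) = 5·10 = 50 ≡ 6 (mod 11).
Step 5: correct position 3: c_3 = r_3 − e = 6 − 6 ≡ 0 (mod 11). Hence c = [4, 6, 0, 1, 3].
  Check: interpolating c through the α_i gives m(x) = 10 + 2·x (degree < 2) with m(α_i) = c_i for every i, so c is indeed a codeword.


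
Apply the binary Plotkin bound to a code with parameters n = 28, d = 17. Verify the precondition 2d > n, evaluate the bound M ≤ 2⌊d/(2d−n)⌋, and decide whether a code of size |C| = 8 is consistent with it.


Plotkin bound M ≤ 4; given |C| = 8 > bound (violated).

Check applicability: 2d = 34, n = 28.
2d − n = 6 > 0, so Plotkin applies.
Compute d/(2d−n) = 17/6 ≈ 2.8333.
⌊d/(2d−n)⌋ = 2.
Plotkin bound: M ≤ 2·2 = 4.
Given |C| = 8, check: VIOLATED.
This |C| is above the Plotkin bound, so no binary code with n = 28, d = 17 and 8 codewords exists.


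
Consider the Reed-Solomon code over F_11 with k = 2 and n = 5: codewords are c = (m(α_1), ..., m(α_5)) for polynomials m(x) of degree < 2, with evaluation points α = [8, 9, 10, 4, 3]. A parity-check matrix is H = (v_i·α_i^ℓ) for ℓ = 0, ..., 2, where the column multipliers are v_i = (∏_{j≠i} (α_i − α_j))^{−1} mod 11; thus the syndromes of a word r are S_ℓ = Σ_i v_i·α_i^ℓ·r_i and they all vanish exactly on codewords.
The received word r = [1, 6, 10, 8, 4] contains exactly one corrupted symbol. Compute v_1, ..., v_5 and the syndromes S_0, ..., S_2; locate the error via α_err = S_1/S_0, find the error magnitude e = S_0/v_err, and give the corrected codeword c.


S = (3, 2, 5), error at position 1, error magnitude e = 10, c = [2, 6, 10, 8, 4].

Step 1: column multipliers v_i = (∏_{j≠i}(α_i − α_j))^{−1} mod 11.
  i = 1 (α = 8): (8−9)(8−10)(8−4)(8−3) = (−1)·(−2)·4·5 = 40 ≡ 7, so v_1 = 7^{−1} = 8 (mod 11).
  i = 2 (α = 9): (9−8)(9−10)(9−4)(9−3) = 1·(−1)·5·6 = −30 ≡ 3, so v_2 = 3^{−1} = 4 (mod 11).
  i = 3 (α = 10): (10−8)(10−9)(10−4)(10−3) = 2·1·6·7 = 84 ≡ 7, so v_3 = 7^{−1} = 8 (mod 11).
  i = 4 (α = 4): (4−8)(4−9)(4−10)(4−3) = (−4)·(−5)·(−6)·1 = −120 ≡ 1, so v_4 = 1^{−1} = 1 (mod 11).
  i = 5 (α = 3): (3−8)(3−9)(3−10)(3−4) = (−5)·(−6)·(−7)·(−1) = 210 ≡ 1, so v_5 = 1^{−1} = 1 (mod 11).
  v = [8, 4, 8, 1, 1].
Step 2: syndromes of r = [1, 6, 10, 8, 4] (all sums mod 11).
  S_0 = Σ v_i r_i = 8·1 + 4·6 + 8·10 + 1·8 + 1·4 = 124 ≡ 3.
  S_1 = Σ v_i α_i r_i = 8·8·1 + 4·9·6 + 8·10·10 + 1·4·8 + 1·3·4 = 1124 ≡ 2.
  α_i^2 mod 11 = [9, 4, 1, 5, 9].
  S_2 = Σ v_i α_i^2 r_i = 8·9·1 + 4·4·6 + 8·1·10 + 1·5·8 + 1·9·4 = 324 ≡ 5.
  S = (3, 2, 5) ≠ 0, so r is not a codeword (an error is present).
Step 3: locate the error. For a single error e at position i, S_ℓ = v_i·e·α_i^ℓ, so α_err = S_1/S_0.
  S_0^{−1} = 3^{−1} = 4 (mod 11), so α_err = 2·4 = 8 ≡ 8 = α_1. Error position i = 1.
  Consistency check: S_2/S_1 = 5·6 = 30 ≡ 8 = α_err ✓ (single-error assumption holds).
Step 4: error magnitude e = S_0/v_1 = S_0·∏_{j≠1}(α_1 − α_j) = 3·7 = 21 ≡ 10 (mod 11).
Step 5: correct position 1: c_1 = r_1 − e = 1 − 10 ≡ 2 (mod 11). Hence c = [2, 6, 10, 8, 4].
  Check: interpolating c through the α_i gives m(x) = 3 + 4·x (degree < 2) with m(α_i) = c_i for every i, so c is indeed a codeword.
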